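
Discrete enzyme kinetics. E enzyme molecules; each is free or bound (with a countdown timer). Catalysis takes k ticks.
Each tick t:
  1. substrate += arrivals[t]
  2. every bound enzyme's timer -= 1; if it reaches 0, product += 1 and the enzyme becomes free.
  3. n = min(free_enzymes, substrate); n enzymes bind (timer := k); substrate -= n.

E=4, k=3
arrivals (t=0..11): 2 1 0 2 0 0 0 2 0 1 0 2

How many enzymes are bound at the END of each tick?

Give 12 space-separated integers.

Answer: 2 3 3 3 2 2 0 2 2 3 1 3

Derivation:
t=0: arr=2 -> substrate=0 bound=2 product=0
t=1: arr=1 -> substrate=0 bound=3 product=0
t=2: arr=0 -> substrate=0 bound=3 product=0
t=3: arr=2 -> substrate=0 bound=3 product=2
t=4: arr=0 -> substrate=0 bound=2 product=3
t=5: arr=0 -> substrate=0 bound=2 product=3
t=6: arr=0 -> substrate=0 bound=0 product=5
t=7: arr=2 -> substrate=0 bound=2 product=5
t=8: arr=0 -> substrate=0 bound=2 product=5
t=9: arr=1 -> substrate=0 bound=3 product=5
t=10: arr=0 -> substrate=0 bound=1 product=7
t=11: arr=2 -> substrate=0 bound=3 product=7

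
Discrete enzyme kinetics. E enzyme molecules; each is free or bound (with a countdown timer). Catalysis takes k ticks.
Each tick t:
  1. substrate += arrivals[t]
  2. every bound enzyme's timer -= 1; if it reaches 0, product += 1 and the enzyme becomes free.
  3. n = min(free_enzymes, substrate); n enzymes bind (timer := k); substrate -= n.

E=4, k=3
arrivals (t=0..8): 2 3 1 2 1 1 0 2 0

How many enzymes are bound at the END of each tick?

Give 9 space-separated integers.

Answer: 2 4 4 4 4 4 4 4 4

Derivation:
t=0: arr=2 -> substrate=0 bound=2 product=0
t=1: arr=3 -> substrate=1 bound=4 product=0
t=2: arr=1 -> substrate=2 bound=4 product=0
t=3: arr=2 -> substrate=2 bound=4 product=2
t=4: arr=1 -> substrate=1 bound=4 product=4
t=5: arr=1 -> substrate=2 bound=4 product=4
t=6: arr=0 -> substrate=0 bound=4 product=6
t=7: arr=2 -> substrate=0 bound=4 product=8
t=8: arr=0 -> substrate=0 bound=4 product=8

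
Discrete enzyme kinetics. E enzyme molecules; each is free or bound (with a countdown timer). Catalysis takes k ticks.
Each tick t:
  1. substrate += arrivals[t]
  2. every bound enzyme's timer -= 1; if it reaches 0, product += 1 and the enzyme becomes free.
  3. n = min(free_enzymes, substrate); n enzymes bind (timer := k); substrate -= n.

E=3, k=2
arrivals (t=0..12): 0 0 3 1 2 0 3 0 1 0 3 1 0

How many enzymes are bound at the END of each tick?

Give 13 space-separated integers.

Answer: 0 0 3 3 3 3 3 3 1 1 3 3 1

Derivation:
t=0: arr=0 -> substrate=0 bound=0 product=0
t=1: arr=0 -> substrate=0 bound=0 product=0
t=2: arr=3 -> substrate=0 bound=3 product=0
t=3: arr=1 -> substrate=1 bound=3 product=0
t=4: arr=2 -> substrate=0 bound=3 product=3
t=5: arr=0 -> substrate=0 bound=3 product=3
t=6: arr=3 -> substrate=0 bound=3 product=6
t=7: arr=0 -> substrate=0 bound=3 product=6
t=8: arr=1 -> substrate=0 bound=1 product=9
t=9: arr=0 -> substrate=0 bound=1 product=9
t=10: arr=3 -> substrate=0 bound=3 product=10
t=11: arr=1 -> substrate=1 bound=3 product=10
t=12: arr=0 -> substrate=0 bound=1 product=13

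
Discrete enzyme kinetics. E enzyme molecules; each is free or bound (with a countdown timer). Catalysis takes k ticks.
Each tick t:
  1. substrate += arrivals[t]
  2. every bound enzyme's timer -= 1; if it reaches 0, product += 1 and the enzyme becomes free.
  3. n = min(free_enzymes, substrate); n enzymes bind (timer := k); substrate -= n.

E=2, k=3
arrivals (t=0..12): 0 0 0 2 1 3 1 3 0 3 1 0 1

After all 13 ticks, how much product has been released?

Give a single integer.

Answer: 6

Derivation:
t=0: arr=0 -> substrate=0 bound=0 product=0
t=1: arr=0 -> substrate=0 bound=0 product=0
t=2: arr=0 -> substrate=0 bound=0 product=0
t=3: arr=2 -> substrate=0 bound=2 product=0
t=4: arr=1 -> substrate=1 bound=2 product=0
t=5: arr=3 -> substrate=4 bound=2 product=0
t=6: arr=1 -> substrate=3 bound=2 product=2
t=7: arr=3 -> substrate=6 bound=2 product=2
t=8: arr=0 -> substrate=6 bound=2 product=2
t=9: arr=3 -> substrate=7 bound=2 product=4
t=10: arr=1 -> substrate=8 bound=2 product=4
t=11: arr=0 -> substrate=8 bound=2 product=4
t=12: arr=1 -> substrate=7 bound=2 product=6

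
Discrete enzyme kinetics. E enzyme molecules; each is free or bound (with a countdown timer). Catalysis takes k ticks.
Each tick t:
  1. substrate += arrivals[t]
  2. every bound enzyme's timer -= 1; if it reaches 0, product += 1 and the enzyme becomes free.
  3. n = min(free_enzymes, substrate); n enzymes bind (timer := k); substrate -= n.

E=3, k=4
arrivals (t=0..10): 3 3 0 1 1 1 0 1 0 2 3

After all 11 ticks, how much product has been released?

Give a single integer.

t=0: arr=3 -> substrate=0 bound=3 product=0
t=1: arr=3 -> substrate=3 bound=3 product=0
t=2: arr=0 -> substrate=3 bound=3 product=0
t=3: arr=1 -> substrate=4 bound=3 product=0
t=4: arr=1 -> substrate=2 bound=3 product=3
t=5: arr=1 -> substrate=3 bound=3 product=3
t=6: arr=0 -> substrate=3 bound=3 product=3
t=7: arr=1 -> substrate=4 bound=3 product=3
t=8: arr=0 -> substrate=1 bound=3 product=6
t=9: arr=2 -> substrate=3 bound=3 product=6
t=10: arr=3 -> substrate=6 bound=3 product=6

Answer: 6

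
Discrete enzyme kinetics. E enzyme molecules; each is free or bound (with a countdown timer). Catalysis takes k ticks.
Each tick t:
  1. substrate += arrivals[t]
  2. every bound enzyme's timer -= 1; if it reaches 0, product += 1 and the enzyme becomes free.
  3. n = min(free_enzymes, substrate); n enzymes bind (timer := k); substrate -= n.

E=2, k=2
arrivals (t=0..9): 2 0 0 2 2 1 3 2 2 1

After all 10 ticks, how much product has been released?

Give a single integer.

t=0: arr=2 -> substrate=0 bound=2 product=0
t=1: arr=0 -> substrate=0 bound=2 product=0
t=2: arr=0 -> substrate=0 bound=0 product=2
t=3: arr=2 -> substrate=0 bound=2 product=2
t=4: arr=2 -> substrate=2 bound=2 product=2
t=5: arr=1 -> substrate=1 bound=2 product=4
t=6: arr=3 -> substrate=4 bound=2 product=4
t=7: arr=2 -> substrate=4 bound=2 product=6
t=8: arr=2 -> substrate=6 bound=2 product=6
t=9: arr=1 -> substrate=5 bound=2 product=8

Answer: 8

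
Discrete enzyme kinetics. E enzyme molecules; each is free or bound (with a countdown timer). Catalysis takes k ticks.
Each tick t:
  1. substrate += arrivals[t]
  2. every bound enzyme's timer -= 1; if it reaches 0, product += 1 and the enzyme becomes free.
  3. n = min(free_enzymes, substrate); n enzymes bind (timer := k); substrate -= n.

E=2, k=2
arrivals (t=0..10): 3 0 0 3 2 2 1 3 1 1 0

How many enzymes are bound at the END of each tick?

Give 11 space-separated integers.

t=0: arr=3 -> substrate=1 bound=2 product=0
t=1: arr=0 -> substrate=1 bound=2 product=0
t=2: arr=0 -> substrate=0 bound=1 product=2
t=3: arr=3 -> substrate=2 bound=2 product=2
t=4: arr=2 -> substrate=3 bound=2 product=3
t=5: arr=2 -> substrate=4 bound=2 product=4
t=6: arr=1 -> substrate=4 bound=2 product=5
t=7: arr=3 -> substrate=6 bound=2 product=6
t=8: arr=1 -> substrate=6 bound=2 product=7
t=9: arr=1 -> substrate=6 bound=2 product=8
t=10: arr=0 -> substrate=5 bound=2 product=9

Answer: 2 2 1 2 2 2 2 2 2 2 2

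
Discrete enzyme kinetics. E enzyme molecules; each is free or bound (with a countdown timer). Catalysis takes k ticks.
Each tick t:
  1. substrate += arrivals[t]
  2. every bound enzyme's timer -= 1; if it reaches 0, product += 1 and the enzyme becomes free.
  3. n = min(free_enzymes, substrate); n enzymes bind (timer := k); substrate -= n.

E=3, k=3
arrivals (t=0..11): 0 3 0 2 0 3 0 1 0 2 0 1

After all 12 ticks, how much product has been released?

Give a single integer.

t=0: arr=0 -> substrate=0 bound=0 product=0
t=1: arr=3 -> substrate=0 bound=3 product=0
t=2: arr=0 -> substrate=0 bound=3 product=0
t=3: arr=2 -> substrate=2 bound=3 product=0
t=4: arr=0 -> substrate=0 bound=2 product=3
t=5: arr=3 -> substrate=2 bound=3 product=3
t=6: arr=0 -> substrate=2 bound=3 product=3
t=7: arr=1 -> substrate=1 bound=3 product=5
t=8: arr=0 -> substrate=0 bound=3 product=6
t=9: arr=2 -> substrate=2 bound=3 product=6
t=10: arr=0 -> substrate=0 bound=3 product=8
t=11: arr=1 -> substrate=0 bound=3 product=9

Answer: 9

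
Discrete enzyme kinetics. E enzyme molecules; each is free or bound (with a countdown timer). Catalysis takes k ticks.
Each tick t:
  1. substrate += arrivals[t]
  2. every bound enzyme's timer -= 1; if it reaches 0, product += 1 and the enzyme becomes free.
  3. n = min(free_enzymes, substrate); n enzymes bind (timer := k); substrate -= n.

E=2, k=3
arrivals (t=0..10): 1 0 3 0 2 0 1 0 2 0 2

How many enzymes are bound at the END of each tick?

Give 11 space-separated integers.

Answer: 1 1 2 2 2 2 2 2 2 2 2

Derivation:
t=0: arr=1 -> substrate=0 bound=1 product=0
t=1: arr=0 -> substrate=0 bound=1 product=0
t=2: arr=3 -> substrate=2 bound=2 product=0
t=3: arr=0 -> substrate=1 bound=2 product=1
t=4: arr=2 -> substrate=3 bound=2 product=1
t=5: arr=0 -> substrate=2 bound=2 product=2
t=6: arr=1 -> substrate=2 bound=2 product=3
t=7: arr=0 -> substrate=2 bound=2 product=3
t=8: arr=2 -> substrate=3 bound=2 product=4
t=9: arr=0 -> substrate=2 bound=2 product=5
t=10: arr=2 -> substrate=4 bound=2 product=5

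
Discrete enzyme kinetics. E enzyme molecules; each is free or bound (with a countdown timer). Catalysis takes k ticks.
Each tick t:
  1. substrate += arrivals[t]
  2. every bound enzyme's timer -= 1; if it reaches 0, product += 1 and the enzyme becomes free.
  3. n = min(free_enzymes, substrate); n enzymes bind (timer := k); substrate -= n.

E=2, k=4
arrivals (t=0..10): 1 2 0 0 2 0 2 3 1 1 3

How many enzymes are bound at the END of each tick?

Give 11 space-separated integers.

Answer: 1 2 2 2 2 2 2 2 2 2 2

Derivation:
t=0: arr=1 -> substrate=0 bound=1 product=0
t=1: arr=2 -> substrate=1 bound=2 product=0
t=2: arr=0 -> substrate=1 bound=2 product=0
t=3: arr=0 -> substrate=1 bound=2 product=0
t=4: arr=2 -> substrate=2 bound=2 product=1
t=5: arr=0 -> substrate=1 bound=2 product=2
t=6: arr=2 -> substrate=3 bound=2 product=2
t=7: arr=3 -> substrate=6 bound=2 product=2
t=8: arr=1 -> substrate=6 bound=2 product=3
t=9: arr=1 -> substrate=6 bound=2 product=4
t=10: arr=3 -> substrate=9 bound=2 product=4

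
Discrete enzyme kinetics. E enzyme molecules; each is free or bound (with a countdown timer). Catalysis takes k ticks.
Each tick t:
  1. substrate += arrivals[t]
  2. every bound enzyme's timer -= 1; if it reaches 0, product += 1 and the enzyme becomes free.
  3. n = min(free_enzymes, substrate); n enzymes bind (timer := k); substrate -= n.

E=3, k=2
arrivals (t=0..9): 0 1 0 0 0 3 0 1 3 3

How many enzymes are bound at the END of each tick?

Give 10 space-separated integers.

Answer: 0 1 1 0 0 3 3 1 3 3

Derivation:
t=0: arr=0 -> substrate=0 bound=0 product=0
t=1: arr=1 -> substrate=0 bound=1 product=0
t=2: arr=0 -> substrate=0 bound=1 product=0
t=3: arr=0 -> substrate=0 bound=0 product=1
t=4: arr=0 -> substrate=0 bound=0 product=1
t=5: arr=3 -> substrate=0 bound=3 product=1
t=6: arr=0 -> substrate=0 bound=3 product=1
t=7: arr=1 -> substrate=0 bound=1 product=4
t=8: arr=3 -> substrate=1 bound=3 product=4
t=9: arr=3 -> substrate=3 bound=3 product=5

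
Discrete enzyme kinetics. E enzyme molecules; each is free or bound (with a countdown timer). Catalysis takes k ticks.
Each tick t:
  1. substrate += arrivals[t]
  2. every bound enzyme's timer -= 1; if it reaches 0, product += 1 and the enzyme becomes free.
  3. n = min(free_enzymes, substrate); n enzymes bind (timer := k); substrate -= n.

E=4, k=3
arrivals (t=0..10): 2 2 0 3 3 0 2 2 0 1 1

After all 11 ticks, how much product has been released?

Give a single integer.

Answer: 12

Derivation:
t=0: arr=2 -> substrate=0 bound=2 product=0
t=1: arr=2 -> substrate=0 bound=4 product=0
t=2: arr=0 -> substrate=0 bound=4 product=0
t=3: arr=3 -> substrate=1 bound=4 product=2
t=4: arr=3 -> substrate=2 bound=4 product=4
t=5: arr=0 -> substrate=2 bound=4 product=4
t=6: arr=2 -> substrate=2 bound=4 product=6
t=7: arr=2 -> substrate=2 bound=4 product=8
t=8: arr=0 -> substrate=2 bound=4 product=8
t=9: arr=1 -> substrate=1 bound=4 product=10
t=10: arr=1 -> substrate=0 bound=4 product=12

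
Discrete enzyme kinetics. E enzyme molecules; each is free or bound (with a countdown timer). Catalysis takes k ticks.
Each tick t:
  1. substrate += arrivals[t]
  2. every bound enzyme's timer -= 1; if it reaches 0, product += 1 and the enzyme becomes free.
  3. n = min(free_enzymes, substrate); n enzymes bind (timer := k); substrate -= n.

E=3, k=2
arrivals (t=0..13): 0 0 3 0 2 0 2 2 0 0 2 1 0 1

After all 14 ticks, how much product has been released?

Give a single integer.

t=0: arr=0 -> substrate=0 bound=0 product=0
t=1: arr=0 -> substrate=0 bound=0 product=0
t=2: arr=3 -> substrate=0 bound=3 product=0
t=3: arr=0 -> substrate=0 bound=3 product=0
t=4: arr=2 -> substrate=0 bound=2 product=3
t=5: arr=0 -> substrate=0 bound=2 product=3
t=6: arr=2 -> substrate=0 bound=2 product=5
t=7: arr=2 -> substrate=1 bound=3 product=5
t=8: arr=0 -> substrate=0 bound=2 product=7
t=9: arr=0 -> substrate=0 bound=1 product=8
t=10: arr=2 -> substrate=0 bound=2 product=9
t=11: arr=1 -> substrate=0 bound=3 product=9
t=12: arr=0 -> substrate=0 bound=1 product=11
t=13: arr=1 -> substrate=0 bound=1 product=12

Answer: 12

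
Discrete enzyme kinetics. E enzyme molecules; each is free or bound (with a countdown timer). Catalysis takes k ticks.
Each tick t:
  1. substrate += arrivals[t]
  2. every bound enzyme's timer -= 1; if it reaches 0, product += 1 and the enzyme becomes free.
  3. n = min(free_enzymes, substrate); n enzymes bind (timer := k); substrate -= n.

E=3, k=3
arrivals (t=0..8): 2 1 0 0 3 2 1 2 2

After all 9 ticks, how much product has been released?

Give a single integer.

Answer: 6

Derivation:
t=0: arr=2 -> substrate=0 bound=2 product=0
t=1: arr=1 -> substrate=0 bound=3 product=0
t=2: arr=0 -> substrate=0 bound=3 product=0
t=3: arr=0 -> substrate=0 bound=1 product=2
t=4: arr=3 -> substrate=0 bound=3 product=3
t=5: arr=2 -> substrate=2 bound=3 product=3
t=6: arr=1 -> substrate=3 bound=3 product=3
t=7: arr=2 -> substrate=2 bound=3 product=6
t=8: arr=2 -> substrate=4 bound=3 product=6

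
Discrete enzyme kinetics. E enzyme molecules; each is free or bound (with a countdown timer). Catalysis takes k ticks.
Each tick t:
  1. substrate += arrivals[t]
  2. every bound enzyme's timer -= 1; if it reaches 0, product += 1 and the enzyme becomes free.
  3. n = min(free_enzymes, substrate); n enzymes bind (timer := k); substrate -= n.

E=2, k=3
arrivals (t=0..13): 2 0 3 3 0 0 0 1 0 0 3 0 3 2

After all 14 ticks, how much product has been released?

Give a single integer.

t=0: arr=2 -> substrate=0 bound=2 product=0
t=1: arr=0 -> substrate=0 bound=2 product=0
t=2: arr=3 -> substrate=3 bound=2 product=0
t=3: arr=3 -> substrate=4 bound=2 product=2
t=4: arr=0 -> substrate=4 bound=2 product=2
t=5: arr=0 -> substrate=4 bound=2 product=2
t=6: arr=0 -> substrate=2 bound=2 product=4
t=7: arr=1 -> substrate=3 bound=2 product=4
t=8: arr=0 -> substrate=3 bound=2 product=4
t=9: arr=0 -> substrate=1 bound=2 product=6
t=10: arr=3 -> substrate=4 bound=2 product=6
t=11: arr=0 -> substrate=4 bound=2 product=6
t=12: arr=3 -> substrate=5 bound=2 product=8
t=13: arr=2 -> substrate=7 bound=2 product=8

Answer: 8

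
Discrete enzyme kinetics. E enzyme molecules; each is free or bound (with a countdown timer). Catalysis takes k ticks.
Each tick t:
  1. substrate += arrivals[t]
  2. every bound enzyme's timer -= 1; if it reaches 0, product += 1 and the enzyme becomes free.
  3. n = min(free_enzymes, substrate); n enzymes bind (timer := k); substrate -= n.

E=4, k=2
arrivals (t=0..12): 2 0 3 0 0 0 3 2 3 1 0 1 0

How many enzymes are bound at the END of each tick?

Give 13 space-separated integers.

t=0: arr=2 -> substrate=0 bound=2 product=0
t=1: arr=0 -> substrate=0 bound=2 product=0
t=2: arr=3 -> substrate=0 bound=3 product=2
t=3: arr=0 -> substrate=0 bound=3 product=2
t=4: arr=0 -> substrate=0 bound=0 product=5
t=5: arr=0 -> substrate=0 bound=0 product=5
t=6: arr=3 -> substrate=0 bound=3 product=5
t=7: arr=2 -> substrate=1 bound=4 product=5
t=8: arr=3 -> substrate=1 bound=4 product=8
t=9: arr=1 -> substrate=1 bound=4 product=9
t=10: arr=0 -> substrate=0 bound=2 product=12
t=11: arr=1 -> substrate=0 bound=2 product=13
t=12: arr=0 -> substrate=0 bound=1 product=14

Answer: 2 2 3 3 0 0 3 4 4 4 2 2 1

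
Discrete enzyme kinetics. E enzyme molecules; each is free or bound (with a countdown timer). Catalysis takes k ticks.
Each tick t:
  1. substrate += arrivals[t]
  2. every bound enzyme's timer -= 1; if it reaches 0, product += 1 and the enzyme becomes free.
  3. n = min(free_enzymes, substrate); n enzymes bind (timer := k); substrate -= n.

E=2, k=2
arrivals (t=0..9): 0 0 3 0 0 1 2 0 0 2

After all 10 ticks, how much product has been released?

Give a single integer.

Answer: 6

Derivation:
t=0: arr=0 -> substrate=0 bound=0 product=0
t=1: arr=0 -> substrate=0 bound=0 product=0
t=2: arr=3 -> substrate=1 bound=2 product=0
t=3: arr=0 -> substrate=1 bound=2 product=0
t=4: arr=0 -> substrate=0 bound=1 product=2
t=5: arr=1 -> substrate=0 bound=2 product=2
t=6: arr=2 -> substrate=1 bound=2 product=3
t=7: arr=0 -> substrate=0 bound=2 product=4
t=8: arr=0 -> substrate=0 bound=1 product=5
t=9: arr=2 -> substrate=0 bound=2 product=6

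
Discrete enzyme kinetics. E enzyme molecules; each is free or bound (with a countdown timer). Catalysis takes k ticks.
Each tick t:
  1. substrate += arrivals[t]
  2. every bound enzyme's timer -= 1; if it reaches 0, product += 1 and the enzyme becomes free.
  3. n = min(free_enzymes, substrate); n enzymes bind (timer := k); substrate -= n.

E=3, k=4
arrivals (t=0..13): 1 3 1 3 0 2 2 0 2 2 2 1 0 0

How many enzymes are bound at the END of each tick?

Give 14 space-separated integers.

t=0: arr=1 -> substrate=0 bound=1 product=0
t=1: arr=3 -> substrate=1 bound=3 product=0
t=2: arr=1 -> substrate=2 bound=3 product=0
t=3: arr=3 -> substrate=5 bound=3 product=0
t=4: arr=0 -> substrate=4 bound=3 product=1
t=5: arr=2 -> substrate=4 bound=3 product=3
t=6: arr=2 -> substrate=6 bound=3 product=3
t=7: arr=0 -> substrate=6 bound=3 product=3
t=8: arr=2 -> substrate=7 bound=3 product=4
t=9: arr=2 -> substrate=7 bound=3 product=6
t=10: arr=2 -> substrate=9 bound=3 product=6
t=11: arr=1 -> substrate=10 bound=3 product=6
t=12: arr=0 -> substrate=9 bound=3 product=7
t=13: arr=0 -> substrate=7 bound=3 product=9

Answer: 1 3 3 3 3 3 3 3 3 3 3 3 3 3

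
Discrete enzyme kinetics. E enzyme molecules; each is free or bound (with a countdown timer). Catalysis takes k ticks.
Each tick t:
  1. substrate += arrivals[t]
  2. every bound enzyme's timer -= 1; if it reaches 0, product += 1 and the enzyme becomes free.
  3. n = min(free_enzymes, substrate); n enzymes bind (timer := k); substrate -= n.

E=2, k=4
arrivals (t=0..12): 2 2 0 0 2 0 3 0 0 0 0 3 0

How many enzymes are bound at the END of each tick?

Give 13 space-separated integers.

Answer: 2 2 2 2 2 2 2 2 2 2 2 2 2

Derivation:
t=0: arr=2 -> substrate=0 bound=2 product=0
t=1: arr=2 -> substrate=2 bound=2 product=0
t=2: arr=0 -> substrate=2 bound=2 product=0
t=3: arr=0 -> substrate=2 bound=2 product=0
t=4: arr=2 -> substrate=2 bound=2 product=2
t=5: arr=0 -> substrate=2 bound=2 product=2
t=6: arr=3 -> substrate=5 bound=2 product=2
t=7: arr=0 -> substrate=5 bound=2 product=2
t=8: arr=0 -> substrate=3 bound=2 product=4
t=9: arr=0 -> substrate=3 bound=2 product=4
t=10: arr=0 -> substrate=3 bound=2 product=4
t=11: arr=3 -> substrate=6 bound=2 product=4
t=12: arr=0 -> substrate=4 bound=2 product=6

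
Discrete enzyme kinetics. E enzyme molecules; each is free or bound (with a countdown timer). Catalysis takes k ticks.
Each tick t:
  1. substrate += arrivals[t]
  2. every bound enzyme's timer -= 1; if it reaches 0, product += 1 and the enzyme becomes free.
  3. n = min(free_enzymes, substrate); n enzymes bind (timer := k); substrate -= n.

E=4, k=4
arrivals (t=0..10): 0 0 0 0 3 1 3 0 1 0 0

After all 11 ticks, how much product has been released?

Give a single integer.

Answer: 4

Derivation:
t=0: arr=0 -> substrate=0 bound=0 product=0
t=1: arr=0 -> substrate=0 bound=0 product=0
t=2: arr=0 -> substrate=0 bound=0 product=0
t=3: arr=0 -> substrate=0 bound=0 product=0
t=4: arr=3 -> substrate=0 bound=3 product=0
t=5: arr=1 -> substrate=0 bound=4 product=0
t=6: arr=3 -> substrate=3 bound=4 product=0
t=7: arr=0 -> substrate=3 bound=4 product=0
t=8: arr=1 -> substrate=1 bound=4 product=3
t=9: arr=0 -> substrate=0 bound=4 product=4
t=10: arr=0 -> substrate=0 bound=4 product=4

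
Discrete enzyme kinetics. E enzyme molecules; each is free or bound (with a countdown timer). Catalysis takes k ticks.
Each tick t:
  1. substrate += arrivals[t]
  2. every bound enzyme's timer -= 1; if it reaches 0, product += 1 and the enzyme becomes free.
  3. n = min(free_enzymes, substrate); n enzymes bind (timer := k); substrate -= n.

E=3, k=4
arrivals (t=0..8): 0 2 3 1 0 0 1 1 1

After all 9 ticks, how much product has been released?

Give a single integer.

Answer: 3

Derivation:
t=0: arr=0 -> substrate=0 bound=0 product=0
t=1: arr=2 -> substrate=0 bound=2 product=0
t=2: arr=3 -> substrate=2 bound=3 product=0
t=3: arr=1 -> substrate=3 bound=3 product=0
t=4: arr=0 -> substrate=3 bound=3 product=0
t=5: arr=0 -> substrate=1 bound=3 product=2
t=6: arr=1 -> substrate=1 bound=3 product=3
t=7: arr=1 -> substrate=2 bound=3 product=3
t=8: arr=1 -> substrate=3 bound=3 product=3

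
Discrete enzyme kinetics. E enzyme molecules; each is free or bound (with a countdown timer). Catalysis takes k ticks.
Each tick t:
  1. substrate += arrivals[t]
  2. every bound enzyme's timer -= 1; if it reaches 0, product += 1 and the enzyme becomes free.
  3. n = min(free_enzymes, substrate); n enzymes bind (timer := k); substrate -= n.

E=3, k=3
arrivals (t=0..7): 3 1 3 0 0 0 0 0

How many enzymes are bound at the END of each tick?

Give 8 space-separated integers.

Answer: 3 3 3 3 3 3 1 1

Derivation:
t=0: arr=3 -> substrate=0 bound=3 product=0
t=1: arr=1 -> substrate=1 bound=3 product=0
t=2: arr=3 -> substrate=4 bound=3 product=0
t=3: arr=0 -> substrate=1 bound=3 product=3
t=4: arr=0 -> substrate=1 bound=3 product=3
t=5: arr=0 -> substrate=1 bound=3 product=3
t=6: arr=0 -> substrate=0 bound=1 product=6
t=7: arr=0 -> substrate=0 bound=1 product=6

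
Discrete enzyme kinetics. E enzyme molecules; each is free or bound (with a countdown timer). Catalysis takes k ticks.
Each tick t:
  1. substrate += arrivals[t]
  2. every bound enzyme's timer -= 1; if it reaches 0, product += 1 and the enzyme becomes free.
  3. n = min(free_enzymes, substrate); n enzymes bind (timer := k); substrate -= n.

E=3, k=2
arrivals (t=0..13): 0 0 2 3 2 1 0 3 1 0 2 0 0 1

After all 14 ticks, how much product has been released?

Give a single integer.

Answer: 14

Derivation:
t=0: arr=0 -> substrate=0 bound=0 product=0
t=1: arr=0 -> substrate=0 bound=0 product=0
t=2: arr=2 -> substrate=0 bound=2 product=0
t=3: arr=3 -> substrate=2 bound=3 product=0
t=4: arr=2 -> substrate=2 bound=3 product=2
t=5: arr=1 -> substrate=2 bound=3 product=3
t=6: arr=0 -> substrate=0 bound=3 product=5
t=7: arr=3 -> substrate=2 bound=3 product=6
t=8: arr=1 -> substrate=1 bound=3 product=8
t=9: arr=0 -> substrate=0 bound=3 product=9
t=10: arr=2 -> substrate=0 bound=3 product=11
t=11: arr=0 -> substrate=0 bound=2 product=12
t=12: arr=0 -> substrate=0 bound=0 product=14
t=13: arr=1 -> substrate=0 bound=1 product=14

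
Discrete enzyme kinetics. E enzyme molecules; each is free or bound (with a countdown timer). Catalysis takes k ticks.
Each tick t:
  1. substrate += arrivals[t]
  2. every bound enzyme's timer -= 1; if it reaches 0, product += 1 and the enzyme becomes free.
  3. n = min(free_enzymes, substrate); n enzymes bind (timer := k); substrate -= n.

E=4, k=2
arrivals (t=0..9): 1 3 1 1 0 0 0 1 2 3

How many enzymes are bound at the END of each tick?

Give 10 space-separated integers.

t=0: arr=1 -> substrate=0 bound=1 product=0
t=1: arr=3 -> substrate=0 bound=4 product=0
t=2: arr=1 -> substrate=0 bound=4 product=1
t=3: arr=1 -> substrate=0 bound=2 product=4
t=4: arr=0 -> substrate=0 bound=1 product=5
t=5: arr=0 -> substrate=0 bound=0 product=6
t=6: arr=0 -> substrate=0 bound=0 product=6
t=7: arr=1 -> substrate=0 bound=1 product=6
t=8: arr=2 -> substrate=0 bound=3 product=6
t=9: arr=3 -> substrate=1 bound=4 product=7

Answer: 1 4 4 2 1 0 0 1 3 4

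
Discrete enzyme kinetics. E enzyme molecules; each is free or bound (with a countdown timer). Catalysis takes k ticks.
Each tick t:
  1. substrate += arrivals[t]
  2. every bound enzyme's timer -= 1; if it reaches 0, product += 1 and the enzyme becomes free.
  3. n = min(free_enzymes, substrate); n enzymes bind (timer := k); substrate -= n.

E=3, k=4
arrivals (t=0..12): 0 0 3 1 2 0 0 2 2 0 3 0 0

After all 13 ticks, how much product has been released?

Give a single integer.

t=0: arr=0 -> substrate=0 bound=0 product=0
t=1: arr=0 -> substrate=0 bound=0 product=0
t=2: arr=3 -> substrate=0 bound=3 product=0
t=3: arr=1 -> substrate=1 bound=3 product=0
t=4: arr=2 -> substrate=3 bound=3 product=0
t=5: arr=0 -> substrate=3 bound=3 product=0
t=6: arr=0 -> substrate=0 bound=3 product=3
t=7: arr=2 -> substrate=2 bound=3 product=3
t=8: arr=2 -> substrate=4 bound=3 product=3
t=9: arr=0 -> substrate=4 bound=3 product=3
t=10: arr=3 -> substrate=4 bound=3 product=6
t=11: arr=0 -> substrate=4 bound=3 product=6
t=12: arr=0 -> substrate=4 bound=3 product=6

Answer: 6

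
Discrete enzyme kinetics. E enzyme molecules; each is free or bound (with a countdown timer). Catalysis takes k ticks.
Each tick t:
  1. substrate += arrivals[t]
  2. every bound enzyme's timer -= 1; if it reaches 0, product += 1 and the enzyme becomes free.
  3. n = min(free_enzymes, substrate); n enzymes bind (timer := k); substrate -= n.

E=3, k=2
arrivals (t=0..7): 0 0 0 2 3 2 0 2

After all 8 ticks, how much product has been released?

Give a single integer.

t=0: arr=0 -> substrate=0 bound=0 product=0
t=1: arr=0 -> substrate=0 bound=0 product=0
t=2: arr=0 -> substrate=0 bound=0 product=0
t=3: arr=2 -> substrate=0 bound=2 product=0
t=4: arr=3 -> substrate=2 bound=3 product=0
t=5: arr=2 -> substrate=2 bound=3 product=2
t=6: arr=0 -> substrate=1 bound=3 product=3
t=7: arr=2 -> substrate=1 bound=3 product=5

Answer: 5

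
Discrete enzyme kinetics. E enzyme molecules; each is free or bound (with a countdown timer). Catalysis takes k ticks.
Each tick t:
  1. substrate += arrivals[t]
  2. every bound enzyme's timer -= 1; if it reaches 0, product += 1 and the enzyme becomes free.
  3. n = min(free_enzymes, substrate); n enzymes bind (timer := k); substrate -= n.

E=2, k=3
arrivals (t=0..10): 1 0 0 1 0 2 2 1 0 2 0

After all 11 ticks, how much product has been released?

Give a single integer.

Answer: 4

Derivation:
t=0: arr=1 -> substrate=0 bound=1 product=0
t=1: arr=0 -> substrate=0 bound=1 product=0
t=2: arr=0 -> substrate=0 bound=1 product=0
t=3: arr=1 -> substrate=0 bound=1 product=1
t=4: arr=0 -> substrate=0 bound=1 product=1
t=5: arr=2 -> substrate=1 bound=2 product=1
t=6: arr=2 -> substrate=2 bound=2 product=2
t=7: arr=1 -> substrate=3 bound=2 product=2
t=8: arr=0 -> substrate=2 bound=2 product=3
t=9: arr=2 -> substrate=3 bound=2 product=4
t=10: arr=0 -> substrate=3 bound=2 product=4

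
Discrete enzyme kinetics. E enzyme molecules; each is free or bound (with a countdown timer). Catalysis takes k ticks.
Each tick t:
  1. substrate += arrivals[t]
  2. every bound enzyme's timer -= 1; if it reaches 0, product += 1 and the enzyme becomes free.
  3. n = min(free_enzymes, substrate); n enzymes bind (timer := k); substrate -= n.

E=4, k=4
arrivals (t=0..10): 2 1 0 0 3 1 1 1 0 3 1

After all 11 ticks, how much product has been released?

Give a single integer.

t=0: arr=2 -> substrate=0 bound=2 product=0
t=1: arr=1 -> substrate=0 bound=3 product=0
t=2: arr=0 -> substrate=0 bound=3 product=0
t=3: arr=0 -> substrate=0 bound=3 product=0
t=4: arr=3 -> substrate=0 bound=4 product=2
t=5: arr=1 -> substrate=0 bound=4 product=3
t=6: arr=1 -> substrate=1 bound=4 product=3
t=7: arr=1 -> substrate=2 bound=4 product=3
t=8: arr=0 -> substrate=0 bound=3 product=6
t=9: arr=3 -> substrate=1 bound=4 product=7
t=10: arr=1 -> substrate=2 bound=4 product=7

Answer: 7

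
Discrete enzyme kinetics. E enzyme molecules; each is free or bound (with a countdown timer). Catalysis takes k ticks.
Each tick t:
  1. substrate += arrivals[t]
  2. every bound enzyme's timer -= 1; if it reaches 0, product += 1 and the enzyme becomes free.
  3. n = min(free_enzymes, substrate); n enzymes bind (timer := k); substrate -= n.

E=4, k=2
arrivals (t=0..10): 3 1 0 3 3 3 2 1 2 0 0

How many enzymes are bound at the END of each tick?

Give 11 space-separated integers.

Answer: 3 4 1 3 4 4 4 4 4 3 2

Derivation:
t=0: arr=3 -> substrate=0 bound=3 product=0
t=1: arr=1 -> substrate=0 bound=4 product=0
t=2: arr=0 -> substrate=0 bound=1 product=3
t=3: arr=3 -> substrate=0 bound=3 product=4
t=4: arr=3 -> substrate=2 bound=4 product=4
t=5: arr=3 -> substrate=2 bound=4 product=7
t=6: arr=2 -> substrate=3 bound=4 product=8
t=7: arr=1 -> substrate=1 bound=4 product=11
t=8: arr=2 -> substrate=2 bound=4 product=12
t=9: arr=0 -> substrate=0 bound=3 product=15
t=10: arr=0 -> substrate=0 bound=2 product=16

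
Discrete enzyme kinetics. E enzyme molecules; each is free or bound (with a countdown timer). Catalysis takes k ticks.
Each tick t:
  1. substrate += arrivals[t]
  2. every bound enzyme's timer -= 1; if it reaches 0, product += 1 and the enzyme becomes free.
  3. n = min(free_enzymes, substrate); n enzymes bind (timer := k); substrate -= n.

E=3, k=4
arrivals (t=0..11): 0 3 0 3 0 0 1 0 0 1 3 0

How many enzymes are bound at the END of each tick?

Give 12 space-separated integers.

t=0: arr=0 -> substrate=0 bound=0 product=0
t=1: arr=3 -> substrate=0 bound=3 product=0
t=2: arr=0 -> substrate=0 bound=3 product=0
t=3: arr=3 -> substrate=3 bound=3 product=0
t=4: arr=0 -> substrate=3 bound=3 product=0
t=5: arr=0 -> substrate=0 bound=3 product=3
t=6: arr=1 -> substrate=1 bound=3 product=3
t=7: arr=0 -> substrate=1 bound=3 product=3
t=8: arr=0 -> substrate=1 bound=3 product=3
t=9: arr=1 -> substrate=0 bound=2 product=6
t=10: arr=3 -> substrate=2 bound=3 product=6
t=11: arr=0 -> substrate=2 bound=3 product=6

Answer: 0 3 3 3 3 3 3 3 3 2 3 3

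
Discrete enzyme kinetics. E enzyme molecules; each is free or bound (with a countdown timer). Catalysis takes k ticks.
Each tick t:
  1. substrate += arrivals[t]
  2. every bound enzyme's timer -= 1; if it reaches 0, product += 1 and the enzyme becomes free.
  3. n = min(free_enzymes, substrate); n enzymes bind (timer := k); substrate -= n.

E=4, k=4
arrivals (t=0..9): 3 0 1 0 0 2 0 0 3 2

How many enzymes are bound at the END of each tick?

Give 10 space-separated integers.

t=0: arr=3 -> substrate=0 bound=3 product=0
t=1: arr=0 -> substrate=0 bound=3 product=0
t=2: arr=1 -> substrate=0 bound=4 product=0
t=3: arr=0 -> substrate=0 bound=4 product=0
t=4: arr=0 -> substrate=0 bound=1 product=3
t=5: arr=2 -> substrate=0 bound=3 product=3
t=6: arr=0 -> substrate=0 bound=2 product=4
t=7: arr=0 -> substrate=0 bound=2 product=4
t=8: arr=3 -> substrate=1 bound=4 product=4
t=9: arr=2 -> substrate=1 bound=4 product=6

Answer: 3 3 4 4 1 3 2 2 4 4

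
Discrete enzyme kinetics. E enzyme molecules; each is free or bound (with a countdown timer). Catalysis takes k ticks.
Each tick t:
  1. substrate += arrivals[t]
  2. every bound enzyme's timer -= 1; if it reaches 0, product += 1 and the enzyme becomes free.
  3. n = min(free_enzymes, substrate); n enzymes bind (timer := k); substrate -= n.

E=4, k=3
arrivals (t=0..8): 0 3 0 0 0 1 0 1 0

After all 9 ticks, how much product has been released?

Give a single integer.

t=0: arr=0 -> substrate=0 bound=0 product=0
t=1: arr=3 -> substrate=0 bound=3 product=0
t=2: arr=0 -> substrate=0 bound=3 product=0
t=3: arr=0 -> substrate=0 bound=3 product=0
t=4: arr=0 -> substrate=0 bound=0 product=3
t=5: arr=1 -> substrate=0 bound=1 product=3
t=6: arr=0 -> substrate=0 bound=1 product=3
t=7: arr=1 -> substrate=0 bound=2 product=3
t=8: arr=0 -> substrate=0 bound=1 product=4

Answer: 4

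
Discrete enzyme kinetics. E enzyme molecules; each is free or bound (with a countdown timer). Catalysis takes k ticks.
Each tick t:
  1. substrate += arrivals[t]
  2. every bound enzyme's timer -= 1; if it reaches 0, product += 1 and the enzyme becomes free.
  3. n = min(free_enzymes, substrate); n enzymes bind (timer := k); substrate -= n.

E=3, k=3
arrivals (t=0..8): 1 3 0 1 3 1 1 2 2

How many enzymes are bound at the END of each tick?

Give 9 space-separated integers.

Answer: 1 3 3 3 3 3 3 3 3

Derivation:
t=0: arr=1 -> substrate=0 bound=1 product=0
t=1: arr=3 -> substrate=1 bound=3 product=0
t=2: arr=0 -> substrate=1 bound=3 product=0
t=3: arr=1 -> substrate=1 bound=3 product=1
t=4: arr=3 -> substrate=2 bound=3 product=3
t=5: arr=1 -> substrate=3 bound=3 product=3
t=6: arr=1 -> substrate=3 bound=3 product=4
t=7: arr=2 -> substrate=3 bound=3 product=6
t=8: arr=2 -> substrate=5 bound=3 product=6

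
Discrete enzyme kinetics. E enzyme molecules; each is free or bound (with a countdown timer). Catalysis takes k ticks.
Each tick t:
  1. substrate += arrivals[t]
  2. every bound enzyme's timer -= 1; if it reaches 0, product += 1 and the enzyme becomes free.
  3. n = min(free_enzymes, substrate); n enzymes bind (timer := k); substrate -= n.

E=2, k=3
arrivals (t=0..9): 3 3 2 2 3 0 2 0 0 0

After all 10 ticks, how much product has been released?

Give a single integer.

Answer: 6

Derivation:
t=0: arr=3 -> substrate=1 bound=2 product=0
t=1: arr=3 -> substrate=4 bound=2 product=0
t=2: arr=2 -> substrate=6 bound=2 product=0
t=3: arr=2 -> substrate=6 bound=2 product=2
t=4: arr=3 -> substrate=9 bound=2 product=2
t=5: arr=0 -> substrate=9 bound=2 product=2
t=6: arr=2 -> substrate=9 bound=2 product=4
t=7: arr=0 -> substrate=9 bound=2 product=4
t=8: arr=0 -> substrate=9 bound=2 product=4
t=9: arr=0 -> substrate=7 bound=2 product=6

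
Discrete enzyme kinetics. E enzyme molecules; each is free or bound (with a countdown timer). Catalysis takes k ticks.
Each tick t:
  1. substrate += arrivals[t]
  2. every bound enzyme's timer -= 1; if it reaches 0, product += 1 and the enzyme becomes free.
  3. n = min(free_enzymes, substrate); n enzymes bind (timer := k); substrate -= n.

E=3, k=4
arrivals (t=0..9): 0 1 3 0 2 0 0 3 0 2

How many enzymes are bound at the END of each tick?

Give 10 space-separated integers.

Answer: 0 1 3 3 3 3 3 3 3 3

Derivation:
t=0: arr=0 -> substrate=0 bound=0 product=0
t=1: arr=1 -> substrate=0 bound=1 product=0
t=2: arr=3 -> substrate=1 bound=3 product=0
t=3: arr=0 -> substrate=1 bound=3 product=0
t=4: arr=2 -> substrate=3 bound=3 product=0
t=5: arr=0 -> substrate=2 bound=3 product=1
t=6: arr=0 -> substrate=0 bound=3 product=3
t=7: arr=3 -> substrate=3 bound=3 product=3
t=8: arr=0 -> substrate=3 bound=3 product=3
t=9: arr=2 -> substrate=4 bound=3 product=4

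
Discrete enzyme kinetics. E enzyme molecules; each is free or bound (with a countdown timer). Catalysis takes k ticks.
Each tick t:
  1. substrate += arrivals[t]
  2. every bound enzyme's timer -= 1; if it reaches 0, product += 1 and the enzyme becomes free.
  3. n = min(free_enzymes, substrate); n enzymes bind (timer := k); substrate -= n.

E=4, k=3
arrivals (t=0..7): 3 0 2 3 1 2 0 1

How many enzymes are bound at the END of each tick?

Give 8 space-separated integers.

Answer: 3 3 4 4 4 4 4 4

Derivation:
t=0: arr=3 -> substrate=0 bound=3 product=0
t=1: arr=0 -> substrate=0 bound=3 product=0
t=2: arr=2 -> substrate=1 bound=4 product=0
t=3: arr=3 -> substrate=1 bound=4 product=3
t=4: arr=1 -> substrate=2 bound=4 product=3
t=5: arr=2 -> substrate=3 bound=4 product=4
t=6: arr=0 -> substrate=0 bound=4 product=7
t=7: arr=1 -> substrate=1 bound=4 product=7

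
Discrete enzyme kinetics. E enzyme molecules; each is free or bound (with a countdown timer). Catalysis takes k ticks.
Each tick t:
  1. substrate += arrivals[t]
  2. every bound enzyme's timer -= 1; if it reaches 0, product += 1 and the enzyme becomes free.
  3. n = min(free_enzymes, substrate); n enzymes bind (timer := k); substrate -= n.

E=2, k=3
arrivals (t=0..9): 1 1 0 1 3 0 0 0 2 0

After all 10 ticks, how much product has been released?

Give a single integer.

Answer: 5

Derivation:
t=0: arr=1 -> substrate=0 bound=1 product=0
t=1: arr=1 -> substrate=0 bound=2 product=0
t=2: arr=0 -> substrate=0 bound=2 product=0
t=3: arr=1 -> substrate=0 bound=2 product=1
t=4: arr=3 -> substrate=2 bound=2 product=2
t=5: arr=0 -> substrate=2 bound=2 product=2
t=6: arr=0 -> substrate=1 bound=2 product=3
t=7: arr=0 -> substrate=0 bound=2 product=4
t=8: arr=2 -> substrate=2 bound=2 product=4
t=9: arr=0 -> substrate=1 bound=2 product=5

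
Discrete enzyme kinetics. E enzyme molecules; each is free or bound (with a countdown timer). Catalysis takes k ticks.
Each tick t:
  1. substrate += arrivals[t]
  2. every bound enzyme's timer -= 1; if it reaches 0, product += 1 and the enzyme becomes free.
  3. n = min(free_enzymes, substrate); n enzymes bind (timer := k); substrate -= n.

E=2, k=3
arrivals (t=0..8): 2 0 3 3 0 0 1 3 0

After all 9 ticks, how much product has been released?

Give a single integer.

t=0: arr=2 -> substrate=0 bound=2 product=0
t=1: arr=0 -> substrate=0 bound=2 product=0
t=2: arr=3 -> substrate=3 bound=2 product=0
t=3: arr=3 -> substrate=4 bound=2 product=2
t=4: arr=0 -> substrate=4 bound=2 product=2
t=5: arr=0 -> substrate=4 bound=2 product=2
t=6: arr=1 -> substrate=3 bound=2 product=4
t=7: arr=3 -> substrate=6 bound=2 product=4
t=8: arr=0 -> substrate=6 bound=2 product=4

Answer: 4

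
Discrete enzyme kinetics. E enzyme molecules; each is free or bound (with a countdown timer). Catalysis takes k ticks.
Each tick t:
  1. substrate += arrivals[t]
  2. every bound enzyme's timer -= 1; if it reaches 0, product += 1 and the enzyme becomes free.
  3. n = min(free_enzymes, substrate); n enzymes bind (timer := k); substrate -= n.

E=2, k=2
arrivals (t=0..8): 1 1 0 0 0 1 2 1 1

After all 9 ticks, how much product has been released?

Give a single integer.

t=0: arr=1 -> substrate=0 bound=1 product=0
t=1: arr=1 -> substrate=0 bound=2 product=0
t=2: arr=0 -> substrate=0 bound=1 product=1
t=3: arr=0 -> substrate=0 bound=0 product=2
t=4: arr=0 -> substrate=0 bound=0 product=2
t=5: arr=1 -> substrate=0 bound=1 product=2
t=6: arr=2 -> substrate=1 bound=2 product=2
t=7: arr=1 -> substrate=1 bound=2 product=3
t=8: arr=1 -> substrate=1 bound=2 product=4

Answer: 4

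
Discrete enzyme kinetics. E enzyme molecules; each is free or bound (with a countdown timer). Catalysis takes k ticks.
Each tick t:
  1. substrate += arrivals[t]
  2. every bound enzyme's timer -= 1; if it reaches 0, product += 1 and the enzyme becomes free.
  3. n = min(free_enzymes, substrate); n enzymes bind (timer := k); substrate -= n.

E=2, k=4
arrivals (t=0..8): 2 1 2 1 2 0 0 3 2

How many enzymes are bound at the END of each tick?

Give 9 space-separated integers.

t=0: arr=2 -> substrate=0 bound=2 product=0
t=1: arr=1 -> substrate=1 bound=2 product=0
t=2: arr=2 -> substrate=3 bound=2 product=0
t=3: arr=1 -> substrate=4 bound=2 product=0
t=4: arr=2 -> substrate=4 bound=2 product=2
t=5: arr=0 -> substrate=4 bound=2 product=2
t=6: arr=0 -> substrate=4 bound=2 product=2
t=7: arr=3 -> substrate=7 bound=2 product=2
t=8: arr=2 -> substrate=7 bound=2 product=4

Answer: 2 2 2 2 2 2 2 2 2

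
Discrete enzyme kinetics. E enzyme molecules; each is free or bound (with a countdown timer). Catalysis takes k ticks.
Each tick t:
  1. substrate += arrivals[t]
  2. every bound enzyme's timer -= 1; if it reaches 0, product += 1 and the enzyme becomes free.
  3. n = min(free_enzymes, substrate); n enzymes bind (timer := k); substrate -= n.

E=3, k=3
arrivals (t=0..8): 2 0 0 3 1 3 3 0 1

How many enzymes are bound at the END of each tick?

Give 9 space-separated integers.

t=0: arr=2 -> substrate=0 bound=2 product=0
t=1: arr=0 -> substrate=0 bound=2 product=0
t=2: arr=0 -> substrate=0 bound=2 product=0
t=3: arr=3 -> substrate=0 bound=3 product=2
t=4: arr=1 -> substrate=1 bound=3 product=2
t=5: arr=3 -> substrate=4 bound=3 product=2
t=6: arr=3 -> substrate=4 bound=3 product=5
t=7: arr=0 -> substrate=4 bound=3 product=5
t=8: arr=1 -> substrate=5 bound=3 product=5

Answer: 2 2 2 3 3 3 3 3 3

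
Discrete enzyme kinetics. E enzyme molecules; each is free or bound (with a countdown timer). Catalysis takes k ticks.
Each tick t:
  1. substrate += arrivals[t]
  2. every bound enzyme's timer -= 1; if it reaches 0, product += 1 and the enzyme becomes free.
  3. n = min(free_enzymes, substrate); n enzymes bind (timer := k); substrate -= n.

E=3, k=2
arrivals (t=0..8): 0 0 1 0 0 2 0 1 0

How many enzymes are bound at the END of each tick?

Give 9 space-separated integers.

Answer: 0 0 1 1 0 2 2 1 1

Derivation:
t=0: arr=0 -> substrate=0 bound=0 product=0
t=1: arr=0 -> substrate=0 bound=0 product=0
t=2: arr=1 -> substrate=0 bound=1 product=0
t=3: arr=0 -> substrate=0 bound=1 product=0
t=4: arr=0 -> substrate=0 bound=0 product=1
t=5: arr=2 -> substrate=0 bound=2 product=1
t=6: arr=0 -> substrate=0 bound=2 product=1
t=7: arr=1 -> substrate=0 bound=1 product=3
t=8: arr=0 -> substrate=0 bound=1 product=3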